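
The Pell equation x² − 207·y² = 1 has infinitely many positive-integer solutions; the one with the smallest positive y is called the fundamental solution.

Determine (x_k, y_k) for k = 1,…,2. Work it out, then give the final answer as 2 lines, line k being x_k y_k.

1151 80
2649601 184160

√207 → a₀=14, period (2,1,1,2,1,1,2,28); ℓ=8 even so k=7
step 0: (14, 1)  from 14·(1,0) + (0,1)
step 1: (29, 2)  from 2·(14,1) + (1,0)
…
step 4: (187, 13)  from 2·(72,5) + (43,3)
step 5: (259, 18)  from 1·(187,13) + (72,5)
step 6: (446, 31)  from 1·(259,18) + (187,13)
step 7: (1151, 80)  from 2·(446,31) + (259,18)
fundamental: x₁=1151, y₁=80  (since 1324801 − 207·6400 = 1)
n=2: (1151,80)∘(1151,80) = (1151·1151+207·80·80, 1151·80+80·1151) = (2649601,184160)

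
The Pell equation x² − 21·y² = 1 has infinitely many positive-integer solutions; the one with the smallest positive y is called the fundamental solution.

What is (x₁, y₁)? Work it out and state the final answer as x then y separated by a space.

55 12

√21 = [4; 1,1,2,1,1,8, …], period ℓ=6 (even) → k=5
a_0=4:  p_0=4·1+0=4,  q_0=4·0+1=1
a_1=1:  p_1=1·4+1=5,  q_1=1·1+0=1
a_2=1:  p_2=1·5+4=9,  q_2=1·1+1=2
a_3=2:  p_3=2·9+5=23,  q_3=2·2+1=5
a_4=1:  p_4=1·23+9=32,  q_4=1·5+2=7
a_5=1:  p_5=1·32+23=55,  q_5=1·7+5=12
fundamental: x₁=55, y₁=12  (since 3025 − 21·144 = 1)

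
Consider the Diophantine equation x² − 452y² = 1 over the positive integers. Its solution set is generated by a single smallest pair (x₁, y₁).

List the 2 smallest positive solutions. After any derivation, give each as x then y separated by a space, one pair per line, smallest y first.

[21; 3,1,5,3,10,3,5,1,3,42] for √452; ℓ=10 ⇒ convergent index 9
k=0  a_k=21  p_k/q_k = 21/1
…
k=3  a_k=5  p_k/q_k = 489/23
k=4  a_k=3  p_k/q_k = 1552/73
k=5  a_k=10  p_k/q_k = 16009/753
k=6  a_k=3  p_k/q_k = 49579/2332
k=7  a_k=5  p_k/q_k = 263904/12413
k=8  a_k=1  p_k/q_k = 313483/14745
k=9  a_k=3  p_k/q_k = 1204353/56648
→ (1204353, 56648).  Check: 1204353²=1450466148609, 452·56648²=1450466148608, difference 1.
(1204353+56648√452)^2 = 2900932297217 + 136448377488√452

1204353 56648
2900932297217 136448377488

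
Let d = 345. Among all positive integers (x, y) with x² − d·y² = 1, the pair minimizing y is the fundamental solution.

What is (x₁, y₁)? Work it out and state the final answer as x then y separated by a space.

[18; 1,1,2,1,6,1,2,1,1,36] for √345; ℓ=10 ⇒ convergent index 9
step 0: (18, 1)  from 18·(1,0) + (0,1)
step 1: (19, 1)  from 1·(18,1) + (1,0)
step 2: (37, 2)  from 1·(19,1) + (18,1)
step 3: (93, 5)  from 2·(37,2) + (19,1)
step 4: (130, 7)  from 1·(93,5) + (37,2)
…
step 6: (1003, 54)  from 1·(873,47) + (130,7)
…
step 8: (3882, 209)  from 1·(2879,155) + (1003,54)
step 9: (6761, 364)  from 1·(3882,209) + (2879,155)
fundamental: x₁=6761, y₁=364  (since 45711121 − 345·132496 = 1)

6761 364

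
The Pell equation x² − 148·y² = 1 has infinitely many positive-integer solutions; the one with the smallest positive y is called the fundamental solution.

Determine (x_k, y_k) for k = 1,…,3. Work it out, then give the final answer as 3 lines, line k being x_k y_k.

√148 → a₀=12, period (6,24); ℓ=2 even so k=1
k=0  a_k=12  p_k/q_k = 12/1
k=1  a_k=6  p_k/q_k = 73/6
(x₁, y₁) = (73, 6);  73² − 148·6² = 1 ✓
(x_2, y_2) = (73·73 + 148·6·6, 73·6 + 6·73) = (10657, 876)
(x_3, y_3) = (73·10657 + 148·6·876, 73·876 + 6·10657) = (1555849, 127890)

73 6
10657 876
1555849 127890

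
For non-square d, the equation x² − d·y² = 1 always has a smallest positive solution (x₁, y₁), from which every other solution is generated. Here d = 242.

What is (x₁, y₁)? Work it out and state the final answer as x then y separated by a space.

√242 → a₀=15, period (1,1,3,1,14,1,3,1,1,30); ℓ=10 even so k=9
k=0  a_k=15  p_k/q_k = 15/1
…
k=2  a_k=1  p_k/q_k = 31/2
k=3  a_k=3  p_k/q_k = 109/7
…
k=5  a_k=14  p_k/q_k = 2069/133
k=6  a_k=1  p_k/q_k = 2209/142
…
k=8  a_k=1  p_k/q_k = 10905/701
k=9  a_k=1  p_k/q_k = 19601/1260
fundamental: x₁=19601, y₁=1260  (since 384199201 − 242·1587600 = 1)

19601 1260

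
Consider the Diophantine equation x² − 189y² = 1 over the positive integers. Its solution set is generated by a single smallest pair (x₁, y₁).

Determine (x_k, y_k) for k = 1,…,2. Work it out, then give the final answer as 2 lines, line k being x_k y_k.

[13; 1,2,1,26] for √189; ℓ=4 ⇒ convergent index 3
a_0=13:  p_0=13·1+0=13,  q_0=13·0+1=1
a_1=1:  p_1=1·13+1=14,  q_1=1·1+0=1
a_2=2:  p_2=2·14+13=41,  q_2=2·1+1=3
a_3=1:  p_3=1·41+14=55,  q_3=1·3+1=4
fundamental: x₁=55, y₁=4  (since 3025 − 189·16 = 1)
(55+4√189)^2 = 6049 + 440√189

55 4
6049 440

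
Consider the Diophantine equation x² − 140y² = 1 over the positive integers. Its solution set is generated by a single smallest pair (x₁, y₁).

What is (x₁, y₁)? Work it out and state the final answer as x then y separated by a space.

71 6

[11; 1,4,1,22] for √140; ℓ=4 ⇒ convergent index 3
a_0=11:  p_0=11·1+0=11,  q_0=11·0+1=1
a_1=1:  p_1=1·11+1=12,  q_1=1·1+0=1
a_2=4:  p_2=4·12+11=59,  q_2=4·1+1=5
a_3=1:  p_3=1·59+12=71,  q_3=1·5+1=6
(x₁, y₁) = (71, 6);  71² − 140·6² = 1 ✓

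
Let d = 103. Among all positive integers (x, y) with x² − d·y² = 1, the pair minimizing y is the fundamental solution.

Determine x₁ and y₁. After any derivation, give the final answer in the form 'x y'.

√103 = [10; 6,1,2,1,1,9,1,1,2,1,6,20, …], period ℓ=12 (even) → k=11
a_0=10:  p_0=10·1+0=10,  q_0=10·0+1=1
a_1=6:  p_1=6·10+1=61,  q_1=6·1+0=6
…
a_5=1:  p_5=1·274+203=477,  q_5=1·27+20=47
…
a_7=1:  p_7=1·4567+477=5044,  q_7=1·450+47=497
a_8=1:  p_8=1·5044+4567=9611,  q_8=1·497+450=947
…
a_10=1:  p_10=1·24266+9611=33877,  q_10=1·2391+947=3338
a_11=6:  p_11=6·33877+24266=227528,  q_11=6·3338+2391=22419
→ (227528, 22419).  Check: 227528²=51768990784, 103·22419²=51768990783, difference 1.

227528 22419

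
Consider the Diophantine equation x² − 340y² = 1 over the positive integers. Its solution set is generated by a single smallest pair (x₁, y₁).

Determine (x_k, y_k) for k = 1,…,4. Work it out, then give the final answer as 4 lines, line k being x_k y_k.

285769 15498
163327842721 8857695924
93348068572789129 5062509812995614
53351968415791425367681 2893416733491029538408

√340 → a₀=18, period (2,3,1,1,1,…,3,2,36); ℓ=14 even so k=13
i=0: a=18 ⇒ p=18, q=1
…
i=3: a=1 ⇒ p=166, q=9
i=4: a=1 ⇒ p=295, q=16
…
i=6: a=1 ⇒ p=756, q=41
…
i=8: a=1 ⇒ p=7265, q=394
i=9: a=1 ⇒ p=13774, q=747
i=10: a=1 ⇒ p=21039, q=1141
…
i=12: a=3 ⇒ p=125478, q=6805
i=13: a=2 ⇒ p=285769, q=15498
(x₁, y₁) = (285769, 15498);  285769² − 340·15498² = 1 ✓
(285769+15498√340)^2 = 163327842721 + 8857695924√340
(285769+15498√340)^3 = 93348068572789129 + 5062509812995614√340
(285769+15498√340)^4 = 53351968415791425367681 + 2893416733491029538408√340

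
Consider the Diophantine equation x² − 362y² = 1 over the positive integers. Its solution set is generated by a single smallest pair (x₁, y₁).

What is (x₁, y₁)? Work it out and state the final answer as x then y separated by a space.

723 38

[19; 38] for √362; ℓ=1 ⇒ convergent index 1
i=0: a=19 ⇒ p=19, q=1
i=1: a=38 ⇒ p=723, q=38
(x₁, y₁) = (723, 38);  723² − 362·38² = 1 ✓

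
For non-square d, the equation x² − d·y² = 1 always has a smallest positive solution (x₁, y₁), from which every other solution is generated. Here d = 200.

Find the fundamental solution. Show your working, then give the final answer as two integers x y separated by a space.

99 7

[14; 7,28] for √200; ℓ=2 ⇒ convergent index 1
k=0  a_k=14  p_k/q_k = 14/1
k=1  a_k=7  p_k/q_k = 99/7
→ (99, 7).  Check: 99²=9801, 200·7²=9800, difference 1.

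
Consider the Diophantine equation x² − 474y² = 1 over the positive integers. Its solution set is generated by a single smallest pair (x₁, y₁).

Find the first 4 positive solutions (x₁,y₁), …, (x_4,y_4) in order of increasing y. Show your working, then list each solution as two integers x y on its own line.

193549 8890
74922430801 3441301220
29002323118011949 1332120819650670
11226741274261267003201 515661305041693754440

[21; 1,3,2,1,1,…,3,1,42] for √474; ℓ=14 ⇒ convergent index 13
step 0: (21, 1)  from 21·(1,0) + (0,1)
…
step 2: (87, 4)  from 3·(22,1) + (21,1)
…
step 4: (283, 13)  from 1·(196,9) + (87,4)
…
step 12: (149331, 6859)  from 3·(44218,2031) + (16677,766)
step 13: (193549, 8890)  from 1·(149331,6859) + (44218,2031)
fundamental: x₁=193549, y₁=8890  (since 37461215401 − 474·79032100 = 1)
k=2:  x_2 = 193549·193549+474·8890·8890 = 74922430801,  y_2 = 193549·8890+8890·193549 = 3441301220
k=3:  x_3 = 193549·74922430801+474·8890·3441301220 = 29002323118011949,  y_3 = 193549·3441301220+8890·74922430801 = 1332120819650670
k=4:  x_4 = 193549·29002323118011949+474·8890·1332120819650670 = 11226741274261267003201,  y_4 = 193549·1332120819650670+8890·29002323118011949 = 515661305041693754440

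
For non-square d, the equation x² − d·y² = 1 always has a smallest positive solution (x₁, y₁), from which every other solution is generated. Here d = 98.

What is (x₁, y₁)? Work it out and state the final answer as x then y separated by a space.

99 10

d=98: √d = [9; 1,8,1,18] (ℓ=4, even), read p_3/q_3
k=0  a_k=9  p_k/q_k = 9/1
…
k=2  a_k=8  p_k/q_k = 89/9
k=3  a_k=1  p_k/q_k = 99/10
fundamental: x₁=99, y₁=10  (since 9801 − 98·100 = 1)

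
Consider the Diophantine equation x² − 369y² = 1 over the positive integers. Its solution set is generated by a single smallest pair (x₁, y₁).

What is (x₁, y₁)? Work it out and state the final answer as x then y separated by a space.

√369 = [19; 4,1,3,2,7,4,7,2,3,1,4,38, …], period ℓ=12 (even) → k=11
k=0  a_k=19  p_k/q_k = 19/1
k=1  a_k=4  p_k/q_k = 77/4
…
k=3  a_k=3  p_k/q_k = 365/19
…
k=5  a_k=7  p_k/q_k = 6147/320
…
k=8  a_k=2  p_k/q_k = 393504/20485
…
k=10  a_k=1  p_k/q_k = 1758061/91521
k=11  a_k=4  p_k/q_k = 8396801/437120
fundamental: x₁=8396801, y₁=437120  (since 70506267033601 − 369·191073894400 = 1)

8396801 437120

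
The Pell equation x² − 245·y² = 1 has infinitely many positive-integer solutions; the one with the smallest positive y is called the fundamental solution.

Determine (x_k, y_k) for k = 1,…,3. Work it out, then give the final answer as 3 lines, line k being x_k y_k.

√245 = [15; 1,1,1,7,6,7,1,1,1,30, …], period ℓ=10 (even) → k=9
a_0=15:  p_0=15·1+0=15,  q_0=15·0+1=1
a_1=1:  p_1=1·15+1=16,  q_1=1·1+0=1
…
a_8=1:  p_8=1·18016+15809=33825,  q_8=1·1151+1010=2161
a_9=1:  p_9=1·33825+18016=51841,  q_9=1·2161+1151=3312
fundamental: x₁=51841, y₁=3312  (since 2687489281 − 245·10969344 = 1)
k=2:  x_2 = 51841·51841+245·3312·3312 = 5374978561,  y_2 = 51841·3312+3312·51841 = 343394784
k=3:  x_3 = 51841·5374978561+245·3312·343394784 = 557288527109761,  y_3 = 51841·343394784+3312·5374978561 = 35603857991376

51841 3312
5374978561 343394784
557288527109761 35603857991376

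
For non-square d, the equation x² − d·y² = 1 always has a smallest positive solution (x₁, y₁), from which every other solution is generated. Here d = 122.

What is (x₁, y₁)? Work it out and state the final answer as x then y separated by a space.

243 22

√122 → a₀=11, period (22); ℓ=1 odd so k=1
a_0=11:  p_0=11·1+0=11,  q_0=11·0+1=1
a_1=22:  p_1=22·11+1=243,  q_1=22·1+0=22
fundamental: x₁=243, y₁=22  (since 59049 − 122·484 = 1)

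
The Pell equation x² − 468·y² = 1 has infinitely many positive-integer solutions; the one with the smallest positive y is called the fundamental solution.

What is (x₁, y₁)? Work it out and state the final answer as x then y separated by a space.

√468 = [21; 1,1,1,2,1,1,1,42, …], period ℓ=8 (even) → k=7
a_0=21:  p_0=21·1+0=21,  q_0=21·0+1=1
…
a_2=1:  p_2=1·22+21=43,  q_2=1·1+1=2
…
a_4=2:  p_4=2·65+43=173,  q_4=2·3+2=8
…
a_6=1:  p_6=1·238+173=411,  q_6=1·11+8=19
a_7=1:  p_7=1·411+238=649,  q_7=1·19+11=30
→ (649, 30).  Check: 649²=421201, 468·30²=421200, difference 1.

649 30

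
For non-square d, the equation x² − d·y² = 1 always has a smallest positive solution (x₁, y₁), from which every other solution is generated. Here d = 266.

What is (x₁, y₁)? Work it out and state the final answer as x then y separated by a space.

[16; 3,4,3,32] for √266; ℓ=4 ⇒ convergent index 3
i=0: a=16 ⇒ p=16, q=1
…
i=2: a=4 ⇒ p=212, q=13
i=3: a=3 ⇒ p=685, q=42
→ (685, 42).  Check: 685²=469225, 266·42²=469224, difference 1.

685 42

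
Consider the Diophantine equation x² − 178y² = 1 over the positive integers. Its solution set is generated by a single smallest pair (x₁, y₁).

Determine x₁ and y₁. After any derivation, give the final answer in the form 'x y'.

1601 120

√178 = [13; 2,1,12,1,2,26, …], period ℓ=6 (even) → k=5
step 0: (13, 1)  from 13·(1,0) + (0,1)
…
step 4: (547, 41)  from 1·(507,38) + (40,3)
step 5: (1601, 120)  from 2·(547,41) + (507,38)
(x₁, y₁) = (1601, 120);  1601² − 178·120² = 1 ✓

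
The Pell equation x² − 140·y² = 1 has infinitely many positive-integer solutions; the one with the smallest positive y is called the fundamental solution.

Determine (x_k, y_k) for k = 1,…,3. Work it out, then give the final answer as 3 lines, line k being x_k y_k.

√140 → a₀=11, period (1,4,1,22); ℓ=4 even so k=3
i=0: a=11 ⇒ p=11, q=1
i=1: a=1 ⇒ p=12, q=1
i=2: a=4 ⇒ p=59, q=5
i=3: a=1 ⇒ p=71, q=6
fundamental: x₁=71, y₁=6  (since 5041 − 140·36 = 1)
(71+6√140)^2 = 10081 + 852√140
(71+6√140)^3 = 1431431 + 120978√140

71 6
10081 852
1431431 120978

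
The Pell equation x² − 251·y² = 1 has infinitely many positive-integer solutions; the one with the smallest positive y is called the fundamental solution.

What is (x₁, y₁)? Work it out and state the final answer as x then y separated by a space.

√251 = [15; 1,5,2,1,2,…,5,1,30, …], period ℓ=14 (even) → k=13
step 0: (15, 1)  from 15·(1,0) + (0,1)
step 1: (16, 1)  from 1·(15,1) + (1,0)
step 2: (95, 6)  from 5·(16,1) + (15,1)
…
step 5: (808, 51)  from 2·(301,19) + (206,13)
step 6: (1917, 121)  from 2·(808,51) + (301,19)
…
step 11: (577033, 36422)  from 2·(212692,13425) + (151649,9572)
step 12: (3097857, 195535)  from 5·(577033,36422) + (212692,13425)
step 13: (3674890, 231957)  from 1·(3097857,195535) + (577033,36422)
→ (3674890, 231957).  Check: 3674890²=13504816512100, 251·231957²=13504816512099, difference 1.

3674890 231957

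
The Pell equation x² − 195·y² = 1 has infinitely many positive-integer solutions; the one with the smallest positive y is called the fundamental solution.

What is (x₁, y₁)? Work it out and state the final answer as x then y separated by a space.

14 1

[13; 1,26] for √195; ℓ=2 ⇒ convergent index 1
step 0: (13, 1)  from 13·(1,0) + (0,1)
step 1: (14, 1)  from 1·(13,1) + (1,0)
fundamental: x₁=14, y₁=1  (since 196 − 195·1 = 1)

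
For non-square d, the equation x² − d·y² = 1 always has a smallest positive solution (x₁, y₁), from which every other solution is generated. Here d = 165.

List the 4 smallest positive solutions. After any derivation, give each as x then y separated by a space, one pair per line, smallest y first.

√165 = [12; 1,5,2,5,1,24, …], period ℓ=6 (even) → k=5
a_0=12:  p_0=12·1+0=12,  q_0=12·0+1=1
…
a_4=5:  p_4=5·167+77=912,  q_4=5·13+6=71
a_5=1:  p_5=1·912+167=1079,  q_5=1·71+13=84
→ (1079, 84).  Check: 1079²=1164241, 165·84²=1164240, difference 1.
n=2: (1079,84)∘(1079,84) = (1079·1079+165·84·84, 1079·84+84·1079) = (2328481,181272)
n=3: (2328481,181272)∘(1079,84) = (1079·2328481+165·84·181272, 1079·181272+84·2328481) = (5024860919,391184892)
n=4: (5024860919,391184892)∘(1079,84) = (1079·5024860919+165·84·391184892, 1079·391184892+84·5024860919) = (10843647534721,844176815664)

1079 84
2328481 181272
5024860919 391184892
10843647534721 844176815664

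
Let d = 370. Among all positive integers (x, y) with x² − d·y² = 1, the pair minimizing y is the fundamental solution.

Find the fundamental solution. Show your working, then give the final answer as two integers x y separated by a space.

213859 11118

[19; 4,4,38] for √370; ℓ=3 ⇒ convergent index 5
step 0: (19, 1)  from 19·(1,0) + (0,1)
step 1: (77, 4)  from 4·(19,1) + (1,0)
…
step 4: (50339, 2617)  from 4·(12503,650) + (327,17)
step 5: (213859, 11118)  from 4·(50339,2617) + (12503,650)
→ (213859, 11118).  Check: 213859²=45735671881, 370·11118²=45735671880, difference 1.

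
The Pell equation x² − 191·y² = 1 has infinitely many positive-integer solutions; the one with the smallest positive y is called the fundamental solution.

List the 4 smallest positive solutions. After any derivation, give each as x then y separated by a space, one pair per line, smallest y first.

√191 → a₀=13, period (1,4,1,1,3,…,4,1,26); ℓ=16 even so k=15
step 0: (13, 1)  from 13·(1,0) + (0,1)
…
step 3: (83, 6)  from 1·(69,5) + (14,1)
step 4: (152, 11)  from 1·(83,6) + (69,5)
…
step 10: (207083, 14984)  from 2·(83433,6037) + (40217,2910)
…
step 12: (911765, 65973)  from 1·(704682,50989) + (207083,14984)
…
step 14: (7377553, 533821)  from 4·(1616447,116962) + (911765,65973)
step 15: (8994000, 650783)  from 1·(7377553,533821) + (1616447,116962)
(x₁, y₁) = (8994000, 650783);  8994000² − 191·650783² = 1 ✓
(8994000+650783√191)^2 = 161784071999999 + 11706284604000√191
(8994000+650783√191)^3 = 2910171887135973018000 + 210572647456751349217√191
(8994000+650783√191)^4 = 52348171905801720863712000001 + 3787780782452031563430792000√191

8994000 650783
161784071999999 11706284604000
2910171887135973018000 210572647456751349217
52348171905801720863712000001 3787780782452031563430792000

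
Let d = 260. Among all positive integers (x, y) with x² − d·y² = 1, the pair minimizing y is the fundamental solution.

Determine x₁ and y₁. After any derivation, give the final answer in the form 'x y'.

129 8

√260 → a₀=16, period (8,32); ℓ=2 even so k=1
step 0: (16, 1)  from 16·(1,0) + (0,1)
step 1: (129, 8)  from 8·(16,1) + (1,0)
→ (129, 8).  Check: 129²=16641, 260·8²=16640, difference 1.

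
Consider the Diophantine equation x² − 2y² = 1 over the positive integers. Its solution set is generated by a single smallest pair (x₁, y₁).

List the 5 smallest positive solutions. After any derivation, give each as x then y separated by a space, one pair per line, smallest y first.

3 2
17 12
99 70
577 408
3363 2378

[1; 2] for √2; ℓ=1 ⇒ convergent index 1
step 0: (1, 1)  from 1·(1,0) + (0,1)
step 1: (3, 2)  from 2·(1,1) + (1,0)
fundamental: x₁=3, y₁=2  (since 9 − 2·4 = 1)
(3+2√2)^2 = 17 + 12√2
(3+2√2)^3 = 99 + 70√2
(3+2√2)^4 = 577 + 408√2
(3+2√2)^5 = 3363 + 2378√2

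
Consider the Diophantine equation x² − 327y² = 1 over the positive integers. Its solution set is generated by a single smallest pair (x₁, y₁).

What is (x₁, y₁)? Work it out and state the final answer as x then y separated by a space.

217 12

[18; 12,36] for √327; ℓ=2 ⇒ convergent index 1
step 0: (18, 1)  from 18·(1,0) + (0,1)
step 1: (217, 12)  from 12·(18,1) + (1,0)
→ (217, 12).  Check: 217²=47089, 327·12²=47088, difference 1.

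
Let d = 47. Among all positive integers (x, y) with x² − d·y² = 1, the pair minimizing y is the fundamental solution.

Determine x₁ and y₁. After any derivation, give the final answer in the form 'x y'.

d=47: √d = [6; 1,5,1,12] (ℓ=4, even), read p_3/q_3
i=0: a=6 ⇒ p=6, q=1
…
i=2: a=5 ⇒ p=41, q=6
i=3: a=1 ⇒ p=48, q=7
fundamental: x₁=48, y₁=7  (since 2304 − 47·49 = 1)

48 7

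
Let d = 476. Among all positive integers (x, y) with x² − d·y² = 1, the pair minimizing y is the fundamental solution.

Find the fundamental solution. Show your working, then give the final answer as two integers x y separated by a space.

[21; 1,4,2,10,2,4,1,42] for √476; ℓ=8 ⇒ convergent index 7
a_0=21:  p_0=21·1+0=21,  q_0=21·0+1=1
a_1=1:  p_1=1·21+1=22,  q_1=1·1+0=1
…
a_4=10:  p_4=10·240+109=2509,  q_4=10·11+5=115
a_5=2:  p_5=2·2509+240=5258,  q_5=2·115+11=241
a_6=4:  p_6=4·5258+2509=23541,  q_6=4·241+115=1079
a_7=1:  p_7=1·23541+5258=28799,  q_7=1·1079+241=1320
→ (28799, 1320).  Check: 28799²=829382401, 476·1320²=829382400, difference 1.

28799 1320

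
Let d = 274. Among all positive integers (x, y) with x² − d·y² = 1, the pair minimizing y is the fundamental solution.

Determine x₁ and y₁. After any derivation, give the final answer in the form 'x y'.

3959299 239190

[16; 1,1,4,4,1,1,32] for √274; ℓ=7 ⇒ convergent index 13
k=0  a_k=16  p_k/q_k = 16/1
k=1  a_k=1  p_k/q_k = 17/1
…
k=6  a_k=1  p_k/q_k = 1407/85
k=7  a_k=32  p_k/q_k = 45802/2767
…
k=11  a_k=4  p_k/q_k = 1770023/106931
k=12  a_k=1  p_k/q_k = 2189276/132259
k=13  a_k=1  p_k/q_k = 3959299/239190
→ (3959299, 239190).  Check: 3959299²=15676048571401, 274·239190²=15676048571400, difference 1.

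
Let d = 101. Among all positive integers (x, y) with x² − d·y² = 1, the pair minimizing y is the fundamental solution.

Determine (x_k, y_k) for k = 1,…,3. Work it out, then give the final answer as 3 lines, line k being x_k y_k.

d=101: √d = [10; 20] (ℓ=1, odd), read p_1/q_1
a_0=10:  p_0=10·1+0=10,  q_0=10·0+1=1
a_1=20:  p_1=20·10+1=201,  q_1=20·1+0=20
fundamental: x₁=201, y₁=20  (since 40401 − 101·400 = 1)
(201+20√101)^2 = 80801 + 8040√101
(201+20√101)^3 = 32481801 + 3232060√101

201 20
80801 8040
32481801 3232060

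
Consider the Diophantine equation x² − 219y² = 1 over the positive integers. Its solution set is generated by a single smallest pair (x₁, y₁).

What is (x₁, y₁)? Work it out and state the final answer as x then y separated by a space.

74 5

√219 → a₀=14, period (1,3,1,28); ℓ=4 even so k=3
k=0  a_k=14  p_k/q_k = 14/1
…
k=2  a_k=3  p_k/q_k = 59/4
k=3  a_k=1  p_k/q_k = 74/5
fundamental: x₁=74, y₁=5  (since 5476 − 219·25 = 1)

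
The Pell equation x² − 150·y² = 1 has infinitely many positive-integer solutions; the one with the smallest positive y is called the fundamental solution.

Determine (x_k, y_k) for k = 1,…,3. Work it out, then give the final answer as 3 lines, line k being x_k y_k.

√150 = [12; 4,24, …], period ℓ=2 (even) → k=1
k=0  a_k=12  p_k/q_k = 12/1
k=1  a_k=4  p_k/q_k = 49/4
→ (49, 4).  Check: 49²=2401, 150·4²=2400, difference 1.
(x_2, y_2) = (49·49 + 150·4·4, 49·4 + 4·49) = (4801, 392)
(x_3, y_3) = (49·4801 + 150·4·392, 49·392 + 4·4801) = (470449, 38412)

49 4
4801 392
470449 38412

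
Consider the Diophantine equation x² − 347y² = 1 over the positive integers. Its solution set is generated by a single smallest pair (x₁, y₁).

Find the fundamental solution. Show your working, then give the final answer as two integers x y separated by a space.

d=347: √d = [18; 1,1,1,2,4,…,1,1,36] (ℓ=14, even), read p_13/q_13
k=0  a_k=18  p_k/q_k = 18/1
…
k=2  a_k=1  p_k/q_k = 37/2
k=3  a_k=1  p_k/q_k = 56/3
…
k=5  a_k=4  p_k/q_k = 652/35
…
k=12  a_k=1  p_k/q_k = 402885/21628
k=13  a_k=1  p_k/q_k = 641602/34443
(x₁, y₁) = (641602, 34443);  641602² − 347·34443² = 1 ✓

641602 34443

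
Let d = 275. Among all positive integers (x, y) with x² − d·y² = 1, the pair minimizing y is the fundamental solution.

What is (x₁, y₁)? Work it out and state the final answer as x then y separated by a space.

199 12

d=275: √d = [16; 1,1,2,1,1,32] (ℓ=6, even), read p_5/q_5
i=0: a=16 ⇒ p=16, q=1
i=1: a=1 ⇒ p=17, q=1
…
i=3: a=2 ⇒ p=83, q=5
i=4: a=1 ⇒ p=116, q=7
i=5: a=1 ⇒ p=199, q=12
fundamental: x₁=199, y₁=12  (since 39601 − 275·144 = 1)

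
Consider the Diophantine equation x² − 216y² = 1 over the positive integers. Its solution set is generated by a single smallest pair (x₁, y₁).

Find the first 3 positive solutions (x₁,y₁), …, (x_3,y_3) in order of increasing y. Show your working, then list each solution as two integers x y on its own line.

√216 = [14; 1,2,3,2,1,28, …], period ℓ=6 (even) → k=5
a_0=14:  p_0=14·1+0=14,  q_0=14·0+1=1
a_1=1:  p_1=1·14+1=15,  q_1=1·1+0=1
a_2=2:  p_2=2·15+14=44,  q_2=2·1+1=3
a_3=3:  p_3=3·44+15=147,  q_3=3·3+1=10
a_4=2:  p_4=2·147+44=338,  q_4=2·10+3=23
a_5=1:  p_5=1·338+147=485,  q_5=1·23+10=33
→ (485, 33).  Check: 485²=235225, 216·33²=235224, difference 1.
(485+33√216)^2 = 470449 + 32010√216
(485+33√216)^3 = 456335045 + 31049667√216

485 33
470449 32010
456335045 31049667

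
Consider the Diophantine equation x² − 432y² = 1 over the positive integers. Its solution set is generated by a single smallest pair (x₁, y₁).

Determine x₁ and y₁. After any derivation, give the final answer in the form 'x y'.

1351 65

d=432: √d = [20; 1,3,1,1,1,3,1,40] (ℓ=8, even), read p_7/q_7
k=0  a_k=20  p_k/q_k = 20/1
k=1  a_k=1  p_k/q_k = 21/1
k=2  a_k=3  p_k/q_k = 83/4
k=3  a_k=1  p_k/q_k = 104/5
k=4  a_k=1  p_k/q_k = 187/9
…
k=6  a_k=3  p_k/q_k = 1060/51
k=7  a_k=1  p_k/q_k = 1351/65
fundamental: x₁=1351, y₁=65  (since 1825201 − 432·4225 = 1)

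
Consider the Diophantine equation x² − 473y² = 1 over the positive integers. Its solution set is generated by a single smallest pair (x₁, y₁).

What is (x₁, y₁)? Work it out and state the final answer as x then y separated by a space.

[21; 1,2,1,42] for √473; ℓ=4 ⇒ convergent index 3
step 0: (21, 1)  from 21·(1,0) + (0,1)
step 1: (22, 1)  from 1·(21,1) + (1,0)
step 2: (65, 3)  from 2·(22,1) + (21,1)
step 3: (87, 4)  from 1·(65,3) + (22,1)
→ (87, 4).  Check: 87²=7569, 473·4²=7568, difference 1.

87 4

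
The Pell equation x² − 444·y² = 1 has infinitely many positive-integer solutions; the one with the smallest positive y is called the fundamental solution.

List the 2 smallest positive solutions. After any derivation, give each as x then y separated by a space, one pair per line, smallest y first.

[21; 14,42] for √444; ℓ=2 ⇒ convergent index 1
a_0=21:  p_0=21·1+0=21,  q_0=21·0+1=1
a_1=14:  p_1=14·21+1=295,  q_1=14·1+0=14
(x₁, y₁) = (295, 14);  295² − 444·14² = 1 ✓
k=2:  x_2 = 295·295+444·14·14 = 174049,  y_2 = 295·14+14·295 = 8260

295 14
174049 8260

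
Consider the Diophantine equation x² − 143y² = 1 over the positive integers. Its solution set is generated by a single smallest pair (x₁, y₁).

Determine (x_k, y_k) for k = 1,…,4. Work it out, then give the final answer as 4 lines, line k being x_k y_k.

d=143: √d = [11; 1,22] (ℓ=2, even), read p_1/q_1
step 0: (11, 1)  from 11·(1,0) + (0,1)
step 1: (12, 1)  from 1·(11,1) + (1,0)
(x₁, y₁) = (12, 1);  12² − 143·1² = 1 ✓
k=2:  x_2 = 12·12+143·1·1 = 287,  y_2 = 12·1+1·12 = 24
k=3:  x_3 = 12·287+143·1·24 = 6876,  y_3 = 12·24+1·287 = 575
k=4:  x_4 = 12·6876+143·1·575 = 164737,  y_4 = 12·575+1·6876 = 13776

12 1
287 24
6876 575
164737 13776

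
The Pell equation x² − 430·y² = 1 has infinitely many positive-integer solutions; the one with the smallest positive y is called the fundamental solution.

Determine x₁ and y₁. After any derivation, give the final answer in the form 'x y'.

d=430: √d = [20; 1,2,1,3,1,…,2,1,40] (ℓ=14, even), read p_13/q_13
step 0: (20, 1)  from 20·(1,0) + (0,1)
…
step 2: (62, 3)  from 2·(21,1) + (20,1)
…
step 4: (311, 15)  from 3·(83,4) + (62,3)
…
step 6: (2675, 129)  from 6·(394,19) + (311,15)
step 7: (21794, 1051)  from 8·(2675,129) + (394,19)
step 8: (133439, 6435)  from 6·(21794,1051) + (2675,129)
…
step 12: (2107880, 101651)  from 2·(754371,36379) + (599138,28893)
step 13: (2862251, 138030)  from 1·(2107880,101651) + (754371,36379)
(x₁, y₁) = (2862251, 138030);  2862251² − 430·138030² = 1 ✓

2862251 138030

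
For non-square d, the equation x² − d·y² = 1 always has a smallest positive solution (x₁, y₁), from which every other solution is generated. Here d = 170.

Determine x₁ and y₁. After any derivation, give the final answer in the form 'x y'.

339 26

[13; 26] for √170; ℓ=1 ⇒ convergent index 1
k=0  a_k=13  p_k/q_k = 13/1
k=1  a_k=26  p_k/q_k = 339/26
→ (339, 26).  Check: 339²=114921, 170·26²=114920, difference 1.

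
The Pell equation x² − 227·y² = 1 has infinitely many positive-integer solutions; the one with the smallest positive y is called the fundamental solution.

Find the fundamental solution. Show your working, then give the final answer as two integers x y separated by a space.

226 15

d=227: √d = [15; 15,30] (ℓ=2, even), read p_1/q_1
step 0: (15, 1)  from 15·(1,0) + (0,1)
step 1: (226, 15)  from 15·(15,1) + (1,0)
→ (226, 15).  Check: 226²=51076, 227·15²=51075, difference 1.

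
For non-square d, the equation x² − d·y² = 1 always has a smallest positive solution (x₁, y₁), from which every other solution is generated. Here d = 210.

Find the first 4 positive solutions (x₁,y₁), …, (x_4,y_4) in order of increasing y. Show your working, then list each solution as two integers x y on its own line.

d=210: √d = [14; 2,28] (ℓ=2, even), read p_1/q_1
a_0=14:  p_0=14·1+0=14,  q_0=14·0+1=1
a_1=2:  p_1=2·14+1=29,  q_1=2·1+0=2
→ (29, 2).  Check: 29²=841, 210·2²=840, difference 1.
k=2:  x_2 = 29·29+210·2·2 = 1681,  y_2 = 29·2+2·29 = 116
k=3:  x_3 = 29·1681+210·2·116 = 97469,  y_3 = 29·116+2·1681 = 6726
k=4:  x_4 = 29·97469+210·2·6726 = 5651521,  y_4 = 29·6726+2·97469 = 389992

29 2
1681 116
97469 6726
5651521 389992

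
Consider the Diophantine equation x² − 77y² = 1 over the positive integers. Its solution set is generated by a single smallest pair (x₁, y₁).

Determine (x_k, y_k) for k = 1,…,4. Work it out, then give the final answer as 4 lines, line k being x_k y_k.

[8; 1,3,2,3,1,16] for √77; ℓ=6 ⇒ convergent index 5
step 0: (8, 1)  from 8·(1,0) + (0,1)
…
step 2: (35, 4)  from 3·(9,1) + (8,1)
step 3: (79, 9)  from 2·(35,4) + (9,1)
step 4: (272, 31)  from 3·(79,9) + (35,4)
step 5: (351, 40)  from 1·(272,31) + (79,9)
→ (351, 40).  Check: 351²=123201, 77·40²=123200, difference 1.
(351+40√77)^2 = 246401 + 28080√77
(351+40√77)^3 = 172973151 + 19712120√77
(351+40√77)^4 = 121426905601 + 13837880160√77

351 40
246401 28080
172973151 19712120
121426905601 13837880160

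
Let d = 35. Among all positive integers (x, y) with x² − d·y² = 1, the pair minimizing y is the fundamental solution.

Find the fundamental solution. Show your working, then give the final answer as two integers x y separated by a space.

d=35: √d = [5; 1,10] (ℓ=2, even), read p_1/q_1
k=0  a_k=5  p_k/q_k = 5/1
k=1  a_k=1  p_k/q_k = 6/1
fundamental: x₁=6, y₁=1  (since 36 − 35·1 = 1)

6 1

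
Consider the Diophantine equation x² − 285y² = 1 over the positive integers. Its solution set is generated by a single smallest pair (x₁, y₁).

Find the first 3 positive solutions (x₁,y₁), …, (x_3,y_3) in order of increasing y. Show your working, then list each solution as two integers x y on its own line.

[16; 1,7,2,7,1,32] for √285; ℓ=6 ⇒ convergent index 5
i=0: a=16 ⇒ p=16, q=1
…
i=4: a=7 ⇒ p=2144, q=127
i=5: a=1 ⇒ p=2431, q=144
(x₁, y₁) = (2431, 144);  2431² − 285·144² = 1 ✓
n=2: (2431,144)∘(2431,144) = (2431·2431+285·144·144, 2431·144+144·2431) = (11819521,700128)
n=3: (11819521,700128)∘(2431,144) = (2431·11819521+285·144·700128, 2431·700128+144·11819521) = (57466508671,3404022192)

2431 144
11819521 700128
57466508671 3404022192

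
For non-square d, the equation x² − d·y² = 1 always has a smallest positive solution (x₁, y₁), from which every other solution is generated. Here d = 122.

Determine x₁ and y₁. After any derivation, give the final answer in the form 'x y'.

243 22

√122 → a₀=11, period (22); ℓ=1 odd so k=1
step 0: (11, 1)  from 11·(1,0) + (0,1)
step 1: (243, 22)  from 22·(11,1) + (1,0)
fundamental: x₁=243, y₁=22  (since 59049 − 122·484 = 1)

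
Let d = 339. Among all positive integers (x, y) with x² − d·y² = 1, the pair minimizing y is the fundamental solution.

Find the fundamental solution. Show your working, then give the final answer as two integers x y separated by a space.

97970 5321

√339 → a₀=18, period (2,2,2,1,17,1,2,2,2,36); ℓ=10 even so k=9
step 0: (18, 1)  from 18·(1,0) + (0,1)
step 1: (37, 2)  from 2·(18,1) + (1,0)
step 2: (92, 5)  from 2·(37,2) + (18,1)
step 3: (221, 12)  from 2·(92,5) + (37,2)
…
step 6: (5855, 318)  from 1·(5542,301) + (313,17)
step 7: (17252, 937)  from 2·(5855,318) + (5542,301)
step 8: (40359, 2192)  from 2·(17252,937) + (5855,318)
step 9: (97970, 5321)  from 2·(40359,2192) + (17252,937)
→ (97970, 5321).  Check: 97970²=9598120900, 339·5321²=9598120899, difference 1.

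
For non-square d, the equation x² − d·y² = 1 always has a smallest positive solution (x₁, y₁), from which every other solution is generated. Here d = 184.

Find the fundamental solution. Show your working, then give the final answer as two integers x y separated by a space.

d=184: √d = [13; 1,1,3,2,1,2,1,2,3,1,1,26] (ℓ=12, even), read p_11/q_11
k=0  a_k=13  p_k/q_k = 13/1
k=1  a_k=1  p_k/q_k = 14/1
k=2  a_k=1  p_k/q_k = 27/2
k=3  a_k=3  p_k/q_k = 95/7
…
k=5  a_k=1  p_k/q_k = 312/23
…
k=10  a_k=1  p_k/q_k = 13741/1013
k=11  a_k=1  p_k/q_k = 24335/1794
(x₁, y₁) = (24335, 1794);  24335² − 184·1794² = 1 ✓

24335 1794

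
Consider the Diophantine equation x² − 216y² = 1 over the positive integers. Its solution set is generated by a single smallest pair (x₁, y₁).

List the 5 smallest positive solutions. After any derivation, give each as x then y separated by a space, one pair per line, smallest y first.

[14; 1,2,3,2,1,28] for √216; ℓ=6 ⇒ convergent index 5
a_0=14:  p_0=14·1+0=14,  q_0=14·0+1=1
a_1=1:  p_1=1·14+1=15,  q_1=1·1+0=1
a_2=2:  p_2=2·15+14=44,  q_2=2·1+1=3
a_3=3:  p_3=3·44+15=147,  q_3=3·3+1=10
a_4=2:  p_4=2·147+44=338,  q_4=2·10+3=23
a_5=1:  p_5=1·338+147=485,  q_5=1·23+10=33
fundamental: x₁=485, y₁=33  (since 235225 − 216·1089 = 1)
k=2:  x_2 = 485·485+216·33·33 = 470449,  y_2 = 485·33+33·485 = 32010
k=3:  x_3 = 485·470449+216·33·32010 = 456335045,  y_3 = 485·32010+33·470449 = 31049667
k=4:  x_4 = 485·456335045+216·33·31049667 = 442644523201,  y_4 = 485·31049667+33·456335045 = 30118144980
k=5:  x_5 = 485·442644523201+216·33·30118144980 = 429364731169925,  y_5 = 485·30118144980+33·442644523201 = 29214569580933

485 33
470449 32010
456335045 31049667
442644523201 30118144980
429364731169925 29214569580933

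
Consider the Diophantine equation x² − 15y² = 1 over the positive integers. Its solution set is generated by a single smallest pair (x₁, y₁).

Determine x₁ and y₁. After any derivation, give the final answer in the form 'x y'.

[3; 1,6] for √15; ℓ=2 ⇒ convergent index 1
step 0: (3, 1)  from 3·(1,0) + (0,1)
step 1: (4, 1)  from 1·(3,1) + (1,0)
(x₁, y₁) = (4, 1);  4² − 15·1² = 1 ✓

4 1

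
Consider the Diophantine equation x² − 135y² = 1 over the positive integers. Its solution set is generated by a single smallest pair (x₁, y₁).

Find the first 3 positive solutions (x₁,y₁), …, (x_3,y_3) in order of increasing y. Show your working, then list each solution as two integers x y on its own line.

244 21
119071 10248
58106404 5001003

d=135: √d = [11; 1,1,1,1,1,1,1,22] (ℓ=8, even), read p_7/q_7
step 0: (11, 1)  from 11·(1,0) + (0,1)
…
step 4: (58, 5)  from 1·(35,3) + (23,2)
step 5: (93, 8)  from 1·(58,5) + (35,3)
step 6: (151, 13)  from 1·(93,8) + (58,5)
step 7: (244, 21)  from 1·(151,13) + (93,8)
fundamental: x₁=244, y₁=21  (since 59536 − 135·441 = 1)
n=2: (244,21)∘(244,21) = (244·244+135·21·21, 244·21+21·244) = (119071,10248)
n=3: (119071,10248)∘(244,21) = (244·119071+135·21·10248, 244·10248+21·119071) = (58106404,5001003)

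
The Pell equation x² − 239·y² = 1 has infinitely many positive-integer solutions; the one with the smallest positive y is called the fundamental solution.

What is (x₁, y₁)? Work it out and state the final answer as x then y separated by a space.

[15; 2,5,1,2,4,15,4,2,1,5,2,30] for √239; ℓ=12 ⇒ convergent index 11
a_0=15:  p_0=15·1+0=15,  q_0=15·0+1=1
a_1=2:  p_1=2·15+1=31,  q_1=2·1+0=2
a_2=5:  p_2=5·31+15=170,  q_2=5·2+1=11
a_3=1:  p_3=1·170+31=201,  q_3=1·11+2=13
a_4=2:  p_4=2·201+170=572,  q_4=2·13+11=37
a_5=4:  p_5=4·572+201=2489,  q_5=4·37+13=161
a_6=15:  p_6=15·2489+572=37907,  q_6=15·161+37=2452
a_7=4:  p_7=4·37907+2489=154117,  q_7=4·2452+161=9969
a_8=2:  p_8=2·154117+37907=346141,  q_8=2·9969+2452=22390
…
a_10=5:  p_10=5·500258+346141=2847431,  q_10=5·32359+22390=184185
a_11=2:  p_11=2·2847431+500258=6195120,  q_11=2·184185+32359=400729
fundamental: x₁=6195120, y₁=400729  (since 38379511814400 − 239·160583731441 = 1)

6195120 400729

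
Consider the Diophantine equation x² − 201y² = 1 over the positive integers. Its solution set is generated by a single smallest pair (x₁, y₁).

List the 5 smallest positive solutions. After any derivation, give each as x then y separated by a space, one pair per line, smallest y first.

[14; 5,1,1,1,2,…,1,5,28] for √201; ℓ=14 ⇒ convergent index 13
a_0=14:  p_0=14·1+0=14,  q_0=14·0+1=1
a_1=5:  p_1=5·14+1=71,  q_1=5·1+0=5
a_2=1:  p_2=1·71+14=85,  q_2=1·5+1=6
…
a_5=2:  p_5=2·241+156=638,  q_5=2·17+11=45
a_6=1:  p_6=1·638+241=879,  q_6=1·45+17=62
…
a_8=1:  p_8=1·7670+879=8549,  q_8=1·541+62=603
a_9=2:  p_9=2·8549+7670=24768,  q_9=2·603+541=1747
a_10=1:  p_10=1·24768+8549=33317,  q_10=1·1747+603=2350
a_11=1:  p_11=1·33317+24768=58085,  q_11=1·2350+1747=4097
a_12=1:  p_12=1·58085+33317=91402,  q_12=1·4097+2350=6447
a_13=5:  p_13=5·91402+58085=515095,  q_13=5·6447+4097=36332
(x₁, y₁) = (515095, 36332);  515095² − 201·36332² = 1 ✓
k=2:  x_2 = 515095·515095+201·36332·36332 = 530645718049,  y_2 = 515095·36332+36332·515095 = 37428863080
k=3:  x_3 = 515095·530645718049+201·36332·37428863080 = 546665912276384215,  y_3 = 515095·37428863080+36332·530645718049 = 38558840456348868
k=4:  x_4 = 515095·546665912276384215+201·36332·38558840456348868 = 563169756167477608732801,  y_4 = 515095·38558840456348868+36332·546665912276384215 = 39722931849688611461840
k=5:  x_5 = 515095·563169756167477608732801+201·36332·39722931849688611461840 = 580171851105627091828167877975,  y_5 = 515095·39722931849688611461840+36332·563169756167477608732801 = 40922167162192151801416600732

515095 36332
530645718049 37428863080
546665912276384215 38558840456348868
563169756167477608732801 39722931849688611461840
580171851105627091828167877975 40922167162192151801416600732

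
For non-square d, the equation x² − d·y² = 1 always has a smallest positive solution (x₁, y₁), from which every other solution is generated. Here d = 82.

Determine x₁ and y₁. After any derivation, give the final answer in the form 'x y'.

163 18

d=82: √d = [9; 18] (ℓ=1, odd), read p_1/q_1
a_0=9:  p_0=9·1+0=9,  q_0=9·0+1=1
a_1=18:  p_1=18·9+1=163,  q_1=18·1+0=18
(x₁, y₁) = (163, 18);  163² − 82·18² = 1 ✓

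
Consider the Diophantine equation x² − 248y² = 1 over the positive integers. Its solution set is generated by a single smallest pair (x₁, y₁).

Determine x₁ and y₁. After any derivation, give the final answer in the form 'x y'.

[15; 1,2,1,30] for √248; ℓ=4 ⇒ convergent index 3
i=0: a=15 ⇒ p=15, q=1
i=1: a=1 ⇒ p=16, q=1
i=2: a=2 ⇒ p=47, q=3
i=3: a=1 ⇒ p=63, q=4
→ (63, 4).  Check: 63²=3969, 248·4²=3968, difference 1.

63 4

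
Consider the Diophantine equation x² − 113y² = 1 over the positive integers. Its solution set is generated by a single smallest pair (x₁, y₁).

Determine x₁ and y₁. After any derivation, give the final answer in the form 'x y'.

1204353 113296

√113 = [10; 1,1,1,2,2,1,1,1,20, …], period ℓ=9 (odd) → k=17
k=0  a_k=10  p_k/q_k = 10/1
k=1  a_k=1  p_k/q_k = 11/1
k=2  a_k=1  p_k/q_k = 21/2
k=3  a_k=1  p_k/q_k = 32/3
k=4  a_k=2  p_k/q_k = 85/8
k=5  a_k=2  p_k/q_k = 202/19
…
k=12  a_k=1  p_k/q_k = 49579/4664
k=13  a_k=2  p_k/q_k = 131952/12413
k=14  a_k=2  p_k/q_k = 313483/29490
…
k=16  a_k=1  p_k/q_k = 758918/71393
k=17  a_k=1  p_k/q_k = 1204353/113296
fundamental: x₁=1204353, y₁=113296  (since 1450466148609 − 113·12835983616 = 1)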